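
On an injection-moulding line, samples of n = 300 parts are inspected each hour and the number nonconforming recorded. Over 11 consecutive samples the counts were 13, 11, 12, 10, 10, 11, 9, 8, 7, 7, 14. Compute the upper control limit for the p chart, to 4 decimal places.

p̄ = Σdᵢ / (k·n) = 112 / (11 × 300) = 0.03394
UCL = p̄ + 3·√(p̄(1−p̄)/n) = 0.03394 + 3 × √(0.03394×0.96606/300) = 0.03394 + 3 × 0.01045 = 0.06530

0.0653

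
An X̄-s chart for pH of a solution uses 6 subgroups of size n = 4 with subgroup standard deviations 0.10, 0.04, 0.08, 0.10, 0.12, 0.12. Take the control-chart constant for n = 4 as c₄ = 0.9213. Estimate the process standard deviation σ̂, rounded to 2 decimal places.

s̄ = (0.10 + 0.04 + 0.08 + 0.10 + 0.12 + 0.12) / 6 = 0.0933
σ̂ = s̄ / c₄ = 0.0933 / 0.9213 = 0.1013

0.10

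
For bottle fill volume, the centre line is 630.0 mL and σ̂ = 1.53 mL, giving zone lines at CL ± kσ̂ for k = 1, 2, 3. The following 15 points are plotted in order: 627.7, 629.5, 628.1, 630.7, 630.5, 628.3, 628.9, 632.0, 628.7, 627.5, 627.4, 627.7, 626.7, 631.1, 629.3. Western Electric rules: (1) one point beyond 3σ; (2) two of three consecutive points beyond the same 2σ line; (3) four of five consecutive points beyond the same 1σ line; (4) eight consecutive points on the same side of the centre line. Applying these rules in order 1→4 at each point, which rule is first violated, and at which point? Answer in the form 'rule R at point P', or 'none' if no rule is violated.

Zone of each point (C = within 1σ̂, B = 1σ̂–2σ̂, A = 2σ̂–3σ̂, * = beyond 3σ̂; sign = side of CL): 1:-B, 2:-C, 3:-B, 4:+C, 5:+C, 6:-B, 7:-C, 8:+B, 9:-C, 10:-B, 11:-B, 12:-B, 13:-A, 14:+C, 15:-C
Rule 3 (four of five consecutive points beyond the same 1σ limit) is satisfied at point 13.

rule 3 at point 13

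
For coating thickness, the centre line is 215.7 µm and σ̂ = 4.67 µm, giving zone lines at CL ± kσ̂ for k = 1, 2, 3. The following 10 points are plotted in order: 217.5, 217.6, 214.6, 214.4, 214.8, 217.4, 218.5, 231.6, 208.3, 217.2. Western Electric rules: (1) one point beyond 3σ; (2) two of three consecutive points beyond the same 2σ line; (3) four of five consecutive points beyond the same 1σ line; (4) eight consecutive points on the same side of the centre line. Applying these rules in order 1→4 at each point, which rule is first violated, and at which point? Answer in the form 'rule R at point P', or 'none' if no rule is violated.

rule 1 at point 8

Zone of each point (C = within 1σ̂, B = 1σ̂–2σ̂, A = 2σ̂–3σ̂, * = beyond 3σ̂; sign = side of CL): 1:+C, 2:+C, 3:-C, 4:-C, 5:-C, 6:+C, 7:+C, 8:+*, 9:-B, 10:+C
Rule 1 (one point beyond the 3σ limits) is satisfied at point 8.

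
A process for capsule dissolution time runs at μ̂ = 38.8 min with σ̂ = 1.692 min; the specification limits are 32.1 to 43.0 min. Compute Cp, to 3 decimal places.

Cp = (USL − LSL) / (6σ̂) = (43.0 − 32.1) / (6 × 1.692) = 10.9000 / 10.1520 = 1.0737

1.074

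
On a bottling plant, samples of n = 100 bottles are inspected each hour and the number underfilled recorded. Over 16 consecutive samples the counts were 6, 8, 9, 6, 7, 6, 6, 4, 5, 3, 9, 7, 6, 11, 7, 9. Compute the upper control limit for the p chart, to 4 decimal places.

p̄ = Σdᵢ / (k·n) = 109 / (16 × 100) = 0.06813
UCL = p̄ + 3·√(p̄(1−p̄)/n) = 0.06813 + 3 × √(0.06813×0.93188/100) = 0.06813 + 3 × 0.02520 = 0.14371

0.1437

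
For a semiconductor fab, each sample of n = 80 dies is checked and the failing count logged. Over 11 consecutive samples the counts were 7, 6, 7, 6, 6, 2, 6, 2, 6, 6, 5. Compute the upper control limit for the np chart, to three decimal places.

p̄ = Σdᵢ / (k·n) = 59 / (11 × 80) = 0.06705
UCL = np̄ + 3·√(np̄(1−p̄)) = 5.3636 + 3 × √(5.3636×0.93295) = 5.3636 + 3 × 2.2370 = 12.0745

12.075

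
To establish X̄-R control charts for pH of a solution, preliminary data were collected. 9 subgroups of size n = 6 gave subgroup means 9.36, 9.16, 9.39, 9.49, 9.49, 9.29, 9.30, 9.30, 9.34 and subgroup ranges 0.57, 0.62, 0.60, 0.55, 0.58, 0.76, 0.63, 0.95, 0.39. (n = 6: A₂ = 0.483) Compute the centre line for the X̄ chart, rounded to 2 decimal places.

9.35

X̄̄ = (9.36 + 9.16 + 9.39 + 9.49 + 9.49 + 9.29 + 9.30 + 9.30 + 9.34) / 9 = 84.1200 / 9 = 9.3467
CL = X̄̄ = 9.3467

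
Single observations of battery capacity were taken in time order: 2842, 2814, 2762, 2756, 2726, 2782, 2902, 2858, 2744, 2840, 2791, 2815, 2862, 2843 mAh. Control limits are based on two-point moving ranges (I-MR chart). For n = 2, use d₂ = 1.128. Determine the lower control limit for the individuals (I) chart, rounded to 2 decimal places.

X̄ = (2842 + 2814 + 2762 + 2756 + 2726 + 2782 + 2902 + 2858 + 2744 + 2840 + 2791 + 2815 + 2862 + 2843) / 14 = 2809.7857
Moving ranges: 28, 52, 6, 30, 56, 120, 44, 114, 96, 49, 24, 47, 19; M̄R̄ = 685.0000 / 13 = 52.6923
LCL = X̄ − 3·M̄R̄/d₂ = 2809.7857 − 3 × 52.6923 / 1.128 = 2669.6466

2669.65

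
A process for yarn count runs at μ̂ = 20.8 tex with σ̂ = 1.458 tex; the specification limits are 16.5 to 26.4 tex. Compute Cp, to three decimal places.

Cp = (USL − LSL) / (6σ̂) = (26.4 − 16.5) / (6 × 1.458) = 9.9000 / 8.7480 = 1.1317

1.132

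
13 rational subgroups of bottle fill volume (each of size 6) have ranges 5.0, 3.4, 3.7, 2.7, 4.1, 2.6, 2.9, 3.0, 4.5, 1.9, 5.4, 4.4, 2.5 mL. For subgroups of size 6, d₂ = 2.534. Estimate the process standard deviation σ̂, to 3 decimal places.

1.399

R̄ = (5.0 + 3.4 + 3.7 + 2.7 + 4.1 + 2.6 + 2.9 + 3.0 + 4.5 + 1.9 + 5.4 + 4.4 + 2.5) / 13 = 3.5462
σ̂ = R̄ / d₂ = 3.5462 / 2.534 = 1.3994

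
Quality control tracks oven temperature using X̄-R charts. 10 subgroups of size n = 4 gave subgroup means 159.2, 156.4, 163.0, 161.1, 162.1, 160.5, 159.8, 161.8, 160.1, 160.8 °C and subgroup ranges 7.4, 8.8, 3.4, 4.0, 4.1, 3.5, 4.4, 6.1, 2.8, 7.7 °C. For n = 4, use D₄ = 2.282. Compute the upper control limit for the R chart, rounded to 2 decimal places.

11.91

R̄ = (7.4 + 8.8 + 3.4 + 4.0 + 4.1 + 3.5 + 4.4 + 6.1 + 2.8 + 7.7) / 10 = 52.2000 / 10 = 5.2200
UCL_R = D₄·R̄ = 2.282 × 5.2200 = 11.9120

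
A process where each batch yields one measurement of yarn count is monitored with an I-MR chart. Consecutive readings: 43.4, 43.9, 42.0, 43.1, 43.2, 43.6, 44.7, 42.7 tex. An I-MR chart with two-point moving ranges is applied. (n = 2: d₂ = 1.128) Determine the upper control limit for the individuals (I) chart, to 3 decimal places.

46.023

X̄ = (43.4 + 43.9 + 42.0 + 43.1 + 43.2 + 43.6 + 44.7 + 42.7) / 8 = 43.3250
Moving ranges: 0.5, 1.9, 1.1, 0.1, 0.4, 1.1, 2.0; M̄R̄ = 7.1000 / 7 = 1.0143
UCL = X̄ + 3·M̄R̄/d₂ = 43.3250 + 3 × 1.0143 / 1.128 = 46.0226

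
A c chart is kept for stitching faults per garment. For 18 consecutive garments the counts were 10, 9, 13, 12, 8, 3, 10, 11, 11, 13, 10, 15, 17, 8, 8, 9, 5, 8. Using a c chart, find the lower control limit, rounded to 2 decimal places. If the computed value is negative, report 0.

0.51

c̄ = (10 + 9 + 13 + 12 + 8 + 3 + 10 + 11 + 11 + 13 + 10 + 15 + 17 + 8 + 8 + 9 + 5 + 8) / 18 = 180 / 18 = 10.0000
LCL = c̄ − 3√c̄ = 10.0000 − 3 × 3.1623 = 0.5132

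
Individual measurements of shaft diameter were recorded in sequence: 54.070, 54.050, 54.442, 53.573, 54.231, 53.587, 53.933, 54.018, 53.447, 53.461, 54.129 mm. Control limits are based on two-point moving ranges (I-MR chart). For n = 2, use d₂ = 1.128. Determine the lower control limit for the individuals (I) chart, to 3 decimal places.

X̄ = (54.070 + 54.050 + 54.442 + 53.573 + 54.231 + 53.587 + 53.933 + 54.018 + 53.447 + 53.461 + 54.129) / 11 = 53.9037
Moving ranges: 0.020, 0.392, 0.869, 0.658, 0.644, 0.346, 0.085, 0.571, 0.014, 0.668; M̄R̄ = 4.2670 / 10 = 0.4267
LCL = X̄ − 3·M̄R̄/d₂ = 53.9037 − 3 × 0.4267 / 1.128 = 52.7689

52.769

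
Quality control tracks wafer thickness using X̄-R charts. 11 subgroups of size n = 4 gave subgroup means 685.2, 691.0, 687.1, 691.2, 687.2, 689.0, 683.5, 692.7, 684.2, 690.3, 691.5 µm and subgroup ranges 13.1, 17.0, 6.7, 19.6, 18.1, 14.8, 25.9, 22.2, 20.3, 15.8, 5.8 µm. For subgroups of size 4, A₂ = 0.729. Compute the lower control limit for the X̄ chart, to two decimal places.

X̄̄ = (685.2 + 691.0 + 687.1 + 691.2 + 687.2 + 689.0 + 683.5 + 692.7 + 684.2 + 690.3 + 691.5) / 11 = 7572.9000 / 11 = 688.4455
R̄ = (13.1 + 17.0 + 6.7 + 19.6 + 18.1 + 14.8 + 25.9 + 22.2 + 20.3 + 15.8 + 5.8) / 11 = 179.3000 / 11 = 16.3000
LCL = X̄̄ − A₂·R̄ = 688.4455 − 0.729 × 16.3000 = 676.5628

676.56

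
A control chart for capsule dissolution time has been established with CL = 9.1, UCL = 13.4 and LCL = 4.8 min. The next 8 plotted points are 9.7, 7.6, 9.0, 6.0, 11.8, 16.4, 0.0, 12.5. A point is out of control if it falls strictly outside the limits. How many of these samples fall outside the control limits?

Compare each point to [4.8, 13.4]: sample 6 = 16.4 > UCL; sample 7 = 0.0 < LCL.

2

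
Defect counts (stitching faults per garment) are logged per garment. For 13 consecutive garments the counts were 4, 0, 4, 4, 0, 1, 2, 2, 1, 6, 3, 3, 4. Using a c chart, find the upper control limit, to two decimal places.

7.47

c̄ = (4 + 0 + 4 + 4 + 0 + 1 + 2 + 2 + 1 + 6 + 3 + 3 + 4) / 13 = 34 / 13 = 2.6154
UCL = c̄ + 3√c̄ = 2.6154 + 3 × √2.6154 = 2.6154 + 3 × 1.6172 = 7.4670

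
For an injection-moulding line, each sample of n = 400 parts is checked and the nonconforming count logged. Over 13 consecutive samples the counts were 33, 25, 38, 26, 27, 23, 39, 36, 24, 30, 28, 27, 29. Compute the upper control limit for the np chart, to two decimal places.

45.33

p̄ = Σdᵢ / (k·n) = 385 / (13 × 400) = 0.07404
UCL = np̄ + 3·√(np̄(1−p̄)) = 29.6154 + 3 × √(29.6154×0.92596) = 29.6154 + 3 × 5.2367 = 45.3254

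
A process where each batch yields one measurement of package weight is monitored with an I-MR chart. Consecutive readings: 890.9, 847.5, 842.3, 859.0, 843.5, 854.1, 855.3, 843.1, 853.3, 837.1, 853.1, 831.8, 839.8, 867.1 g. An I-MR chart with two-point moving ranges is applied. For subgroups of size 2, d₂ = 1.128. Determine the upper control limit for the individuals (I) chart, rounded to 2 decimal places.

X̄ = (890.9 + 847.5 + 842.3 + 859.0 + 843.5 + 854.1 + 855.3 + 843.1 + 853.3 + 837.1 + 853.1 + 831.8 + 839.8 + 867.1) / 14 = 851.2786
Moving ranges: 43.4, 5.2, 16.7, 15.5, 10.6, 1.2, 12.2, 10.2, 16.2, 16.0, 21.3, 8.0, 27.3; M̄R̄ = 203.8000 / 13 = 15.6769
UCL = X̄ + 3·M̄R̄/d₂ = 851.2786 + 3 × 15.6769 / 1.128 = 892.9725

892.97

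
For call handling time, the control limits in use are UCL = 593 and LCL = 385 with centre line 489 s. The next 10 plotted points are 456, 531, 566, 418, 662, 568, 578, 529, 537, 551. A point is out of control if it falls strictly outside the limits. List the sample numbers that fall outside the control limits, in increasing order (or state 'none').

Compare each point to [385, 593]: sample 5 = 662 > UCL.

5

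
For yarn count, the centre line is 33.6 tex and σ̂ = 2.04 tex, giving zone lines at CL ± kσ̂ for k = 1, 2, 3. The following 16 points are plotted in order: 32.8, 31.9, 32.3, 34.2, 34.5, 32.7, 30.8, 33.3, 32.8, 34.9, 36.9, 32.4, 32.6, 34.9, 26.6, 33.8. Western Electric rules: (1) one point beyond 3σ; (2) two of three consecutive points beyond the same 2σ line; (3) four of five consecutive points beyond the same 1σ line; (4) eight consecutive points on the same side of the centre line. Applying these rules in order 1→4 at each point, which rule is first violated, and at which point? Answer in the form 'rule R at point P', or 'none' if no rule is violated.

rule 1 at point 15

Zone of each point (C = within 1σ̂, B = 1σ̂–2σ̂, A = 2σ̂–3σ̂, * = beyond 3σ̂; sign = side of CL): 1:-C, 2:-C, 3:-C, 4:+C, 5:+C, 6:-C, 7:-B, 8:-C, 9:-C, 10:+C, 11:+B, 12:-C, 13:-C, 14:+C, 15:-*, 16:+C
Rule 1 (one point beyond the 3σ limits) is satisfied at point 15.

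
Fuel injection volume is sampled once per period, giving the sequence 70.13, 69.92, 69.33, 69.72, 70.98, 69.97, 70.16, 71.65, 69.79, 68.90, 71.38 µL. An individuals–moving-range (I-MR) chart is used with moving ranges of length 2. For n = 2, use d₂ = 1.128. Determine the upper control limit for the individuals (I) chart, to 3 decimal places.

72.933

X̄ = (70.13 + 69.92 + 69.33 + 69.72 + 70.98 + 69.97 + 70.16 + 71.65 + 69.79 + 68.90 + 71.38) / 11 = 70.1755
Moving ranges: 0.21, 0.59, 0.39, 1.26, 1.01, 0.19, 1.49, 1.86, 0.89, 2.48; M̄R̄ = 10.3700 / 10 = 1.0370
UCL = X̄ + 3·M̄R̄/d₂ = 70.1755 + 3 × 1.0370 / 1.128 = 72.9334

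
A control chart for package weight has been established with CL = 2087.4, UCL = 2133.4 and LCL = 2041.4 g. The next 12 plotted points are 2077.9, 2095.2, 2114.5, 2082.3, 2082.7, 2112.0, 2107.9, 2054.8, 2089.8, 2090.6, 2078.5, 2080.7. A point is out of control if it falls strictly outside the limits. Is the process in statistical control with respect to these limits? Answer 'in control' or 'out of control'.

All 12 points lie within [2041.4, 2133.4].

in control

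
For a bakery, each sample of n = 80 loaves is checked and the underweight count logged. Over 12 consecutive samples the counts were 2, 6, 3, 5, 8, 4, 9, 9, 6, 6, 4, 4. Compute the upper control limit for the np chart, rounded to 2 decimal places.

p̄ = Σdᵢ / (k·n) = 66 / (12 × 80) = 0.06875
UCL = np̄ + 3·√(np̄(1−p̄)) = 5.5000 + 3 × √(5.5000×0.93125) = 5.5000 + 3 × 2.2632 = 12.2895

12.29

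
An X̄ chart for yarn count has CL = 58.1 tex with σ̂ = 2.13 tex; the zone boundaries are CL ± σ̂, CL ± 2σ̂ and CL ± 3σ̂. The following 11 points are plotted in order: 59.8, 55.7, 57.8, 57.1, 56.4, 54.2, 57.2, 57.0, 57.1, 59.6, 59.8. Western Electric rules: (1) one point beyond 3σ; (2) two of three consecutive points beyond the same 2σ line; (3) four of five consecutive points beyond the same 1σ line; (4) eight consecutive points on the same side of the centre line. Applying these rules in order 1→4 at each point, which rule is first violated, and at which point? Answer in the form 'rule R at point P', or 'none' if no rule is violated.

rule 4 at point 9

Zone of each point (C = within 1σ̂, B = 1σ̂–2σ̂, A = 2σ̂–3σ̂, * = beyond 3σ̂; sign = side of CL): 1:+C, 2:-B, 3:-C, 4:-C, 5:-C, 6:-B, 7:-C, 8:-C, 9:-C, 10:+C, 11:+C
Rule 4 (eight consecutive points on the same side of the centre line) is satisfied at point 9.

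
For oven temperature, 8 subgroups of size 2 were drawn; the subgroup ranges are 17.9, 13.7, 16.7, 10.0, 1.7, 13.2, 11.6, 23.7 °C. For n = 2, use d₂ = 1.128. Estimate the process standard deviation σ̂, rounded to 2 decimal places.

R̄ = (17.9 + 13.7 + 16.7 + 10.0 + 1.7 + 13.2 + 11.6 + 23.7) / 8 = 13.5625
σ̂ = R̄ / d₂ = 13.5625 / 1.128 = 12.0235

12.02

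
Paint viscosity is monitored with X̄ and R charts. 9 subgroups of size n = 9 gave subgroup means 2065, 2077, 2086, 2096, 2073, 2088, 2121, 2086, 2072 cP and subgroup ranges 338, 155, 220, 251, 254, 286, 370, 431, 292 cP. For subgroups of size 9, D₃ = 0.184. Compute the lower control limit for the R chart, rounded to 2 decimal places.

R̄ = (338 + 155 + 220 + 251 + 254 + 286 + 370 + 431 + 292) / 9 = 2597.0000 / 9 = 288.5556
LCL_R = D₃·R̄ = 0.184 × 288.5556 = 53.0942

53.09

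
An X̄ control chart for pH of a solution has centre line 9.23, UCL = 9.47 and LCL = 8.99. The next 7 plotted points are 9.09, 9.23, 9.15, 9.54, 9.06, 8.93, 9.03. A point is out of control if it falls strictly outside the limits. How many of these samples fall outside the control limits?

Compare each point to [8.99, 9.47]: sample 4 = 9.54 > UCL; sample 6 = 8.93 < LCL.

2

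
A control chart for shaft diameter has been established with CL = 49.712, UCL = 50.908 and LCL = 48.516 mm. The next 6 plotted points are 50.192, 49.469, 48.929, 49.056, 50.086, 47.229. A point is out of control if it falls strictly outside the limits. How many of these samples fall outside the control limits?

1

Compare each point to [48.516, 50.908]: sample 6 = 47.229 < LCL.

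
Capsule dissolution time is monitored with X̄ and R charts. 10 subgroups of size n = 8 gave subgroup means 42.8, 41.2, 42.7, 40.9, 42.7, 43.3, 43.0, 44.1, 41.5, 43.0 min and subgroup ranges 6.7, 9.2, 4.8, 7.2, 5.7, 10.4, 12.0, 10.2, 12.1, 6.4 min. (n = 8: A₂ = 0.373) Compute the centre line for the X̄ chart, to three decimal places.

42.520

X̄̄ = (42.8 + 41.2 + 42.7 + 40.9 + 42.7 + 43.3 + 43.0 + 44.1 + 41.5 + 43.0) / 10 = 425.2000 / 10 = 42.5200
CL = X̄̄ = 42.5200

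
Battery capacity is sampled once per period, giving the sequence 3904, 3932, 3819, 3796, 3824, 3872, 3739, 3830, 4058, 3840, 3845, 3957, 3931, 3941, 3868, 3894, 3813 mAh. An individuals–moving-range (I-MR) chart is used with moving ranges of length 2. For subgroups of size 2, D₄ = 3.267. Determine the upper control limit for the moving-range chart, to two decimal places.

253.81

Moving ranges: 28, 113, 23, 28, 48, 133, 91, 228, 218, 5, 112, 26, 10, 73, 26, 81; M̄R̄ = 1243.0000 / 16 = 77.6875
UCL_MR = D₄·M̄R̄ = 3.267 × 77.6875 = 253.8051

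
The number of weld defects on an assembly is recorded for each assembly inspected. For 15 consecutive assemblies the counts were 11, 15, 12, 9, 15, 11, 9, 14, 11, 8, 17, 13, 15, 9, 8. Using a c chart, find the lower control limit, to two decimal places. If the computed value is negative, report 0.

c̄ = (11 + 15 + 12 + 9 + 15 + 11 + 9 + 14 + 11 + 8 + 17 + 13 + 15 + 9 + 8) / 15 = 177 / 15 = 11.8000
LCL = c̄ − 3√c̄ = 11.8000 − 3 × 3.4351 = 1.4947

1.49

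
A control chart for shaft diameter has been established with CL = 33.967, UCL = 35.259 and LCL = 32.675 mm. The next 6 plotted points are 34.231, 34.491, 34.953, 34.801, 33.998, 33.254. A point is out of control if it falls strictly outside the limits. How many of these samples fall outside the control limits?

All 6 points lie within [32.675, 35.259].

0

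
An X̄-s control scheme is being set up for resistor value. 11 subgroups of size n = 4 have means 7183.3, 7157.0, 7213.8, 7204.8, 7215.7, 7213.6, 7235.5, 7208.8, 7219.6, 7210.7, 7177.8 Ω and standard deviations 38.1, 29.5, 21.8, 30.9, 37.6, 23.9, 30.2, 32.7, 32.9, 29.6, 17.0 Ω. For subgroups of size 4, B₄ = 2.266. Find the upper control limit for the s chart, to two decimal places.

s̄ = (38.1 + 29.5 + 21.8 + 30.9 + 37.6 + 23.9 + 30.2 + 32.7 + 32.9 + 29.6 + 17.0) / 11 = 29.4727
UCL_s = B₄·s̄ = 2.266 × 29.4727 = 66.7852

66.79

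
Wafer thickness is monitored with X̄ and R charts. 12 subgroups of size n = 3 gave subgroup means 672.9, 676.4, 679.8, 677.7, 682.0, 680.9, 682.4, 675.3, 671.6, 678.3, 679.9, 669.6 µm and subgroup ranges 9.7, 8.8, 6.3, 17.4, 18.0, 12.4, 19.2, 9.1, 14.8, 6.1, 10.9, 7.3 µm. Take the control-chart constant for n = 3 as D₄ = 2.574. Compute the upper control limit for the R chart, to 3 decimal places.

R̄ = (9.7 + 8.8 + 6.3 + 17.4 + 18.0 + 12.4 + 19.2 + 9.1 + 14.8 + 6.1 + 10.9 + 7.3) / 12 = 140.0000 / 12 = 11.6667
UCL_R = D₄·R̄ = 2.574 × 11.6667 = 30.0300

30.030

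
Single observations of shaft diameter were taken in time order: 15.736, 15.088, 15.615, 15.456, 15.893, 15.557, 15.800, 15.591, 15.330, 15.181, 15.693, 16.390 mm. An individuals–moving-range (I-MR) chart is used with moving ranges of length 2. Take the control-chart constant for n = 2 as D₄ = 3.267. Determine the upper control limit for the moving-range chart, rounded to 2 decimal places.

Moving ranges: 0.648, 0.527, 0.159, 0.437, 0.336, 0.243, 0.209, 0.261, 0.149, 0.512, 0.697; M̄R̄ = 4.1780 / 11 = 0.3798
UCL_MR = D₄·M̄R̄ = 3.267 × 0.3798 = 1.2409

1.24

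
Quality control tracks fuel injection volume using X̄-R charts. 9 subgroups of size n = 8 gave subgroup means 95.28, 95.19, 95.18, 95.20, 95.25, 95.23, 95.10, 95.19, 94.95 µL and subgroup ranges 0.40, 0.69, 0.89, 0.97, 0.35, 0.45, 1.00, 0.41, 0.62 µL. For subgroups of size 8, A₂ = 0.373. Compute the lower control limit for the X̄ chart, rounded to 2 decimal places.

X̄̄ = (95.28 + 95.19 + 95.18 + 95.20 + 95.25 + 95.23 + 95.10 + 95.19 + 94.95) / 9 = 856.5700 / 9 = 95.1744
R̄ = (0.40 + 0.69 + 0.89 + 0.97 + 0.35 + 0.45 + 1.00 + 0.41 + 0.62) / 9 = 5.7800 / 9 = 0.6422
LCL = X̄̄ − A₂·R̄ = 95.1744 − 0.373 × 0.6422 = 94.9349

94.93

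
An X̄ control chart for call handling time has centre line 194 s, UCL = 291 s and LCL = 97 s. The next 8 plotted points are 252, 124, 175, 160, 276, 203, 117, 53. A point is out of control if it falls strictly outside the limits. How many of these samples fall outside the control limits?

Compare each point to [97, 291]: sample 8 = 53 < LCL.

1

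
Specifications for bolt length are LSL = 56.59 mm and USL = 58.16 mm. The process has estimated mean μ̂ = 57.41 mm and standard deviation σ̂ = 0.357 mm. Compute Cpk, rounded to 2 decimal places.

Cpu = (USL − μ̂) / (3σ̂) = (58.16 − 57.41) / (3 × 0.357) = 0.7003; Cpl = (μ̂ − LSL) / (3σ̂) = (57.41 − 56.59) / (3 × 0.357) = 0.7656; Cpk = min(Cpu, Cpl) = 0.7003

0.70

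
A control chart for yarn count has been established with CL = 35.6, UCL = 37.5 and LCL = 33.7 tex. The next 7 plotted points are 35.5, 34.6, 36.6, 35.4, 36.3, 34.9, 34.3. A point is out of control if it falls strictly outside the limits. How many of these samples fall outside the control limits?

All 7 points lie within [33.7, 37.5].

0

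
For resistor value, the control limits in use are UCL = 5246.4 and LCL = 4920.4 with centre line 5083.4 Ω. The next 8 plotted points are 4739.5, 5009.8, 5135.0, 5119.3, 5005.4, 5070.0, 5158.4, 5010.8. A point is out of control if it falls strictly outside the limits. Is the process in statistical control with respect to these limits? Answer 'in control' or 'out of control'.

out of control

Compare each point to [4920.4, 5246.4]: sample 1 = 4739.5 < LCL.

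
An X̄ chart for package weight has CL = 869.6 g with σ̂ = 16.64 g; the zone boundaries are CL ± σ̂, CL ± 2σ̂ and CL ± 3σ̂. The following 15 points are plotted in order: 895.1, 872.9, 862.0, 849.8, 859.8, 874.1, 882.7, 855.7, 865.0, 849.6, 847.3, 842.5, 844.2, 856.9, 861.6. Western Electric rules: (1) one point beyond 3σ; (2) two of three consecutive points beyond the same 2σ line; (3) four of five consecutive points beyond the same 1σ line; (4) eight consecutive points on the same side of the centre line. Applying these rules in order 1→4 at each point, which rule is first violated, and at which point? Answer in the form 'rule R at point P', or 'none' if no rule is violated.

Zone of each point (C = within 1σ̂, B = 1σ̂–2σ̂, A = 2σ̂–3σ̂, * = beyond 3σ̂; sign = side of CL): 1:+B, 2:+C, 3:-C, 4:-B, 5:-C, 6:+C, 7:+C, 8:-C, 9:-C, 10:-B, 11:-B, 12:-B, 13:-B, 14:-C, 15:-C
Rule 3 (four of five consecutive points beyond the same 1σ limit) is satisfied at point 13.

rule 3 at point 13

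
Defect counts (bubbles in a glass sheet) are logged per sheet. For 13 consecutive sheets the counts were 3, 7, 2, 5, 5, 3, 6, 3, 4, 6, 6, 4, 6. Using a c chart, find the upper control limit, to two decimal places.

c̄ = (3 + 7 + 2 + 5 + 5 + 3 + 6 + 3 + 4 + 6 + 6 + 4 + 6) / 13 = 60 / 13 = 4.6154
UCL = c̄ + 3√c̄ = 4.6154 + 3 × √4.6154 = 4.6154 + 3 × 2.1483 = 11.0604

11.06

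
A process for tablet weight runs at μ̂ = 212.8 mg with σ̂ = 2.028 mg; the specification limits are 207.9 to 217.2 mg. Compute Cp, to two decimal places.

0.76

Cp = (USL − LSL) / (6σ̂) = (217.2 − 207.9) / (6 × 2.028) = 9.3000 / 12.1680 = 0.7643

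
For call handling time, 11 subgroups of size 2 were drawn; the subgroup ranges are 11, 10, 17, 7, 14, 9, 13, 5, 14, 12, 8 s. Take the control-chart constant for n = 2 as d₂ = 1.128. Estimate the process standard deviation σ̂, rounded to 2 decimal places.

R̄ = (11 + 10 + 17 + 7 + 14 + 9 + 13 + 5 + 14 + 12 + 8) / 11 = 10.9091
σ̂ = R̄ / d₂ = 10.9091 / 1.128 = 9.6712

9.67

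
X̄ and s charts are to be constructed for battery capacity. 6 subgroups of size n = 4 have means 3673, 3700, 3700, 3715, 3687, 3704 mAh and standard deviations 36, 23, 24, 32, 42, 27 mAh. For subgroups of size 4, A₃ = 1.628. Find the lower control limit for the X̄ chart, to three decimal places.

3646.575

X̄̄ = (3673 + 3700 + 3700 + 3715 + 3687 + 3704) / 6 = 3696.5000
s̄ = (36 + 23 + 24 + 32 + 42 + 27) / 6 = 30.6667
LCL = X̄̄ − A₃·s̄ = 3696.5000 − 1.628 × 30.6667 = 3646.5747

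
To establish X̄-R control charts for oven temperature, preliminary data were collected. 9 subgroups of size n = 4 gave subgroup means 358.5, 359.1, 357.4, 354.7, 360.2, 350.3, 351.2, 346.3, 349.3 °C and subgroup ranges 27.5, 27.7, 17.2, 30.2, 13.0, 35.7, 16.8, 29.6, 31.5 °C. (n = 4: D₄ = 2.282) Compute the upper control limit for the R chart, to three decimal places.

R̄ = (27.5 + 27.7 + 17.2 + 30.2 + 13.0 + 35.7 + 16.8 + 29.6 + 31.5) / 9 = 229.2000 / 9 = 25.4667
UCL_R = D₄·R̄ = 2.282 × 25.4667 = 58.1149

58.115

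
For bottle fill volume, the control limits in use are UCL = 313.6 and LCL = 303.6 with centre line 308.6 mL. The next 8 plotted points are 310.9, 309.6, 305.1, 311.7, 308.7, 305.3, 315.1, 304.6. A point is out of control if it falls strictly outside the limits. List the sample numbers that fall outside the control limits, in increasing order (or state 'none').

7

Compare each point to [303.6, 313.6]: sample 7 = 315.1 > UCL.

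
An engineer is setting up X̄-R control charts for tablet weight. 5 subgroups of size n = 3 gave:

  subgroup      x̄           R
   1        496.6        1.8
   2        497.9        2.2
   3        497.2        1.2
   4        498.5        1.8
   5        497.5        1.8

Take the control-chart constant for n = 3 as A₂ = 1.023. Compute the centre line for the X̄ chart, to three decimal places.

497.540

X̄̄ = (496.6 + 497.9 + 497.2 + 498.5 + 497.5) / 5 = 2487.7000 / 5 = 497.5400
CL = X̄̄ = 497.5400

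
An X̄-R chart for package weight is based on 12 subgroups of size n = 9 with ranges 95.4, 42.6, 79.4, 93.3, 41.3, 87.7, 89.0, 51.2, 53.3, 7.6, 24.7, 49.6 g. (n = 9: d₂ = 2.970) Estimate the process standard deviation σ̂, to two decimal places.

20.06

R̄ = (95.4 + 42.6 + 79.4 + 93.3 + 41.3 + 87.7 + 89.0 + 51.2 + 53.3 + 7.6 + 24.7 + 49.6) / 12 = 59.5917
σ̂ = R̄ / d₂ = 59.5917 / 2.970 = 20.0645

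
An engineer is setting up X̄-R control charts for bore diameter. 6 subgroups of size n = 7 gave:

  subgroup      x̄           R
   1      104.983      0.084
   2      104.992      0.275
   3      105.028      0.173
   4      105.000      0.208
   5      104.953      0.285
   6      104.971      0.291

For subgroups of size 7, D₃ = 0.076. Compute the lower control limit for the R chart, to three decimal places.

0.017

R̄ = (0.084 + 0.275 + 0.173 + 0.208 + 0.285 + 0.291) / 6 = 1.3160 / 6 = 0.2193
LCL_R = D₃·R̄ = 0.076 × 0.2193 = 0.0167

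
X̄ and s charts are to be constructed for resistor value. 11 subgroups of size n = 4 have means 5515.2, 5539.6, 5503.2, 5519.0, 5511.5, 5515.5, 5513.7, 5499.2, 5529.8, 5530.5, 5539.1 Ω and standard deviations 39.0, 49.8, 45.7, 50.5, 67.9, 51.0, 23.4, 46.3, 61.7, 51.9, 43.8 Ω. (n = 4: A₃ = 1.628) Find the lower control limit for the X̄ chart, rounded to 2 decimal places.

5441.08

X̄̄ = (5515.2 + 5539.6 + 5503.2 + 5519.0 + 5511.5 + 5515.5 + 5513.7 + 5499.2 + 5529.8 + 5530.5 + 5539.1) / 11 = 5519.6636
s̄ = (39.0 + 49.8 + 45.7 + 50.5 + 67.9 + 51.0 + 23.4 + 46.3 + 61.7 + 51.9 + 43.8) / 11 = 48.2727
LCL = X̄̄ − A₃·s̄ = 5519.6636 − 1.628 × 48.2727 = 5441.0756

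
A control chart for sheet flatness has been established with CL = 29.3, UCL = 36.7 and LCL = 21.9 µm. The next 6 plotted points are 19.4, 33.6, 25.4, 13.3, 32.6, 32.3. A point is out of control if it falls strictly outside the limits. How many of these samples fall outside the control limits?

Compare each point to [21.9, 36.7]: sample 1 = 19.4 < LCL; sample 4 = 13.3 < LCL.

2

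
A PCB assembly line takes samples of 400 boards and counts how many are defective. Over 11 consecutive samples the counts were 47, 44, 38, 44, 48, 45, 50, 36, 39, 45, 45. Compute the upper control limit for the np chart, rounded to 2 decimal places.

62.45

p̄ = Σdᵢ / (k·n) = 481 / (11 × 400) = 0.10932
UCL = np̄ + 3·√(np̄(1−p̄)) = 43.7273 + 3 × √(43.7273×0.89068) = 43.7273 + 3 × 6.2408 = 62.4496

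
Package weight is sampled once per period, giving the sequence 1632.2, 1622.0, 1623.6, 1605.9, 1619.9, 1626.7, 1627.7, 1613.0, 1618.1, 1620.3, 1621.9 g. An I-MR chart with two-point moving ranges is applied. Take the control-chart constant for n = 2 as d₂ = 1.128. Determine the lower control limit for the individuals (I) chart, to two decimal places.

X̄ = (1632.2 + 1622.0 + 1623.6 + 1605.9 + 1619.9 + 1626.7 + 1627.7 + 1613.0 + 1618.1 + 1620.3 + 1621.9) / 11 = 1621.0273
Moving ranges: 10.2, 1.6, 17.7, 14.0, 6.8, 1.0, 14.7, 5.1, 2.2, 1.6; M̄R̄ = 74.9000 / 10 = 7.4900
LCL = X̄ − 3·M̄R̄/d₂ = 1621.0273 − 3 × 7.4900 / 1.128 = 1601.1071

1601.11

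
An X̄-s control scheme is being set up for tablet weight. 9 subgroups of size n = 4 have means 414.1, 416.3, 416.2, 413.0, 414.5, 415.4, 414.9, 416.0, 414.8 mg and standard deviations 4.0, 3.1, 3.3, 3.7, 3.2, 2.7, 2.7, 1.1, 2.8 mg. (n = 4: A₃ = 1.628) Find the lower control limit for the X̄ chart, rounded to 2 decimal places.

X̄̄ = (414.1 + 416.3 + 416.2 + 413.0 + 414.5 + 415.4 + 414.9 + 416.0 + 414.8) / 9 = 415.0222
s̄ = (4.0 + 3.1 + 3.3 + 3.7 + 3.2 + 2.7 + 2.7 + 1.1 + 2.8) / 9 = 2.9556
LCL = X̄̄ − A₃·s̄ = 415.0222 − 1.628 × 2.9556 = 410.2106

410.21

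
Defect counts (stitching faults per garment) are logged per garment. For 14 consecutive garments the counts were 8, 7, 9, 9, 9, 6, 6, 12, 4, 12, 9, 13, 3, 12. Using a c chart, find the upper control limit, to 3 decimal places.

17.246

c̄ = (8 + 7 + 9 + 9 + 9 + 6 + 6 + 12 + 4 + 12 + 9 + 13 + 3 + 12) / 14 = 119 / 14 = 8.5000
UCL = c̄ + 3√c̄ = 8.5000 + 3 × √8.5000 = 8.5000 + 3 × 2.9155 = 17.2464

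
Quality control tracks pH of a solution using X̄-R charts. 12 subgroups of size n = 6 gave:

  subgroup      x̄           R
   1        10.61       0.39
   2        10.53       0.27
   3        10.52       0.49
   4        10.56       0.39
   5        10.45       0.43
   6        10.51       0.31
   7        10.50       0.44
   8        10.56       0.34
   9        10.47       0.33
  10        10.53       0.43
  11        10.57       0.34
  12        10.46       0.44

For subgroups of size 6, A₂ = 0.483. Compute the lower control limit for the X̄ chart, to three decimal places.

X̄̄ = (10.61 + 10.53 + 10.52 + 10.56 + 10.45 + 10.51 + 10.50 + 10.56 + 10.47 + 10.53 + 10.57 + 10.46) / 12 = 126.2700 / 12 = 10.5225
R̄ = (0.39 + 0.27 + 0.49 + 0.39 + 0.43 + 0.31 + 0.44 + 0.34 + 0.33 + 0.43 + 0.34 + 0.44) / 12 = 4.6000 / 12 = 0.3833
LCL = X̄̄ − A₂·R̄ = 10.5225 − 0.483 × 0.3833 = 10.3373

10.337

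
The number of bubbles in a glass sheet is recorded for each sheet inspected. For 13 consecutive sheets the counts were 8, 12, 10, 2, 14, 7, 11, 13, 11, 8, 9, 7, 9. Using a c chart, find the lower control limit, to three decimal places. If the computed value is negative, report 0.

c̄ = (8 + 12 + 10 + 2 + 14 + 7 + 11 + 13 + 11 + 8 + 9 + 7 + 9) / 13 = 121 / 13 = 9.3077
LCL = c̄ − 3√c̄ = 9.3077 − 3 × 3.0509 = 0.1551

0.155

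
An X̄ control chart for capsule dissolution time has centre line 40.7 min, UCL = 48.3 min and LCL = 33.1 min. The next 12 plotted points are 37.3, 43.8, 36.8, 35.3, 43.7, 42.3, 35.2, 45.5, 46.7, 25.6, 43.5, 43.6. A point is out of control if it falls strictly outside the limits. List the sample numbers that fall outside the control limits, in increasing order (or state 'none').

Compare each point to [33.1, 48.3]: sample 10 = 25.6 < LCL.

10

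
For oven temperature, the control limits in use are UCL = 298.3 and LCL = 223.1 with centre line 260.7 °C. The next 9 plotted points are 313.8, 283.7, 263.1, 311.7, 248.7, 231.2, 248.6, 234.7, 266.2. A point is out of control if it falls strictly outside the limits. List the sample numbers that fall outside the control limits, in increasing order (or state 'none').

Compare each point to [223.1, 298.3]: sample 1 = 313.8 > UCL; sample 4 = 311.7 > UCL.

1, 4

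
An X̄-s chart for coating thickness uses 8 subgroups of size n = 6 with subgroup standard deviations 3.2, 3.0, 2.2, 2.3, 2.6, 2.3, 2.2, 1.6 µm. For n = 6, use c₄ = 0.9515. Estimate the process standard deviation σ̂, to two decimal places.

s̄ = (3.2 + 3.0 + 2.2 + 2.3 + 2.6 + 2.3 + 2.2 + 1.6) / 8 = 2.4250
σ̂ = s̄ / c₄ = 2.4250 / 0.9515 = 2.5486

2.55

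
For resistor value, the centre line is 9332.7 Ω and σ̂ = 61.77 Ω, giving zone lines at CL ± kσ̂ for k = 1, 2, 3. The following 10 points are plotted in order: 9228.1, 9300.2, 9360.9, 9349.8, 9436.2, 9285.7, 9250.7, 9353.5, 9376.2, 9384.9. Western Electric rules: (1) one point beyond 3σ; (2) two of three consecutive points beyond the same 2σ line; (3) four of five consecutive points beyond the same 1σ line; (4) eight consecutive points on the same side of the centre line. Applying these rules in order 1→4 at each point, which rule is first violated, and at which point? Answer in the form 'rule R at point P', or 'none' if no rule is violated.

Zone of each point (C = within 1σ̂, B = 1σ̂–2σ̂, A = 2σ̂–3σ̂, * = beyond 3σ̂; sign = side of CL): 1:-B, 2:-C, 3:+C, 4:+C, 5:+B, 6:-C, 7:-B, 8:+C, 9:+C, 10:+C
No rule fires across all 10 points.

none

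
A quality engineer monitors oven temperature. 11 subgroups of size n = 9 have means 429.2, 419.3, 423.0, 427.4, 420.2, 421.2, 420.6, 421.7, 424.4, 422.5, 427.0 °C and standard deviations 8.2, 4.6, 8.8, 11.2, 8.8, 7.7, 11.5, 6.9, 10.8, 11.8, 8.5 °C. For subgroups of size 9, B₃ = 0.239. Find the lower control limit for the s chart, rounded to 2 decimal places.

2.15

s̄ = (8.2 + 4.6 + 8.8 + 11.2 + 8.8 + 7.7 + 11.5 + 6.9 + 10.8 + 11.8 + 8.5) / 11 = 8.9818
LCL_s = B₃·s̄ = 0.239 × 8.9818 = 2.1467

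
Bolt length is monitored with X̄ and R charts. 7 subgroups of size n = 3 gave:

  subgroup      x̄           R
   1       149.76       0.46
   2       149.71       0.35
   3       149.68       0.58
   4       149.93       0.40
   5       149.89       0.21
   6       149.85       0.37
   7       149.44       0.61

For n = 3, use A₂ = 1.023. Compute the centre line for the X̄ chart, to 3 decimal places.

149.751

X̄̄ = (149.76 + 149.71 + 149.68 + 149.93 + 149.89 + 149.85 + 149.44) / 7 = 1048.2600 / 7 = 149.7514
CL = X̄̄ = 149.7514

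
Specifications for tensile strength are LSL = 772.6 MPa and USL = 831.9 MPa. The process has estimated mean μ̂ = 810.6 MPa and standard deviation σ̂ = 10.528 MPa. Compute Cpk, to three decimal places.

Cpu = (USL − μ̂) / (3σ̂) = (831.9 − 810.6) / (3 × 10.528) = 0.6744; Cpl = (μ̂ − LSL) / (3σ̂) = (810.6 − 772.6) / (3 × 10.528) = 1.2031; Cpk = min(Cpu, Cpl) = 0.6744

0.674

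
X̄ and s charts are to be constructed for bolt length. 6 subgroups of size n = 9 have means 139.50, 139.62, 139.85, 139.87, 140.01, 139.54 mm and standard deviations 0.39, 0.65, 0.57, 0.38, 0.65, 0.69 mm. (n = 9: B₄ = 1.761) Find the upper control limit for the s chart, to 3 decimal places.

s̄ = (0.39 + 0.65 + 0.57 + 0.38 + 0.65 + 0.69) / 6 = 0.5550
UCL_s = B₄·s̄ = 1.761 × 0.5550 = 0.9774

0.977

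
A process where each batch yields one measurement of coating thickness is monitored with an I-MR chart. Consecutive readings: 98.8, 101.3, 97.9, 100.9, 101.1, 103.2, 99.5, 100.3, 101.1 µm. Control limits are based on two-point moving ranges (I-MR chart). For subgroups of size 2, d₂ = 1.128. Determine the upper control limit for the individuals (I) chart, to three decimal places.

X̄ = (98.8 + 101.3 + 97.9 + 100.9 + 101.1 + 103.2 + 99.5 + 100.3 + 101.1) / 9 = 100.4556
Moving ranges: 2.5, 3.4, 3.0, 0.2, 2.1, 3.7, 0.8, 0.8; M̄R̄ = 16.5000 / 8 = 2.0625
UCL = X̄ + 3·M̄R̄/d₂ = 100.4556 + 3 × 2.0625 / 1.128 = 105.9409

105.941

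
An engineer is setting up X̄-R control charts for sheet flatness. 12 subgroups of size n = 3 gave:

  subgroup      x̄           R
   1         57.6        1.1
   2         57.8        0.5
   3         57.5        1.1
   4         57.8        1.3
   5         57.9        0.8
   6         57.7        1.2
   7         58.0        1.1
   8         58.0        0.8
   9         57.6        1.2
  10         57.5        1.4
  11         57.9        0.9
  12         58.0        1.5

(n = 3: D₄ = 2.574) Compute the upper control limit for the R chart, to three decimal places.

R̄ = (1.1 + 0.5 + 1.1 + 1.3 + 0.8 + 1.2 + 1.1 + 0.8 + 1.2 + 1.4 + 0.9 + 1.5) / 12 = 12.9000 / 12 = 1.0750
UCL_R = D₄·R̄ = 2.574 × 1.0750 = 2.7670

2.767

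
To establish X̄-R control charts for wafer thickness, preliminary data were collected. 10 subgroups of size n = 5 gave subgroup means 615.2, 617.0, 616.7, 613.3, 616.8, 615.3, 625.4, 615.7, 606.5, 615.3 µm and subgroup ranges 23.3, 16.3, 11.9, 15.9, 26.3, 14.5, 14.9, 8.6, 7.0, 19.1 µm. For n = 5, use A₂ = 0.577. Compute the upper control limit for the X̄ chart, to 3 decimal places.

X̄̄ = (615.2 + 617.0 + 616.7 + 613.3 + 616.8 + 615.3 + 625.4 + 615.7 + 606.5 + 615.3) / 10 = 6157.2000 / 10 = 615.7200
R̄ = (23.3 + 16.3 + 11.9 + 15.9 + 26.3 + 14.5 + 14.9 + 8.6 + 7.0 + 19.1) / 10 = 157.8000 / 10 = 15.7800
UCL = X̄̄ + A₂·R̄ = 615.7200 + 0.577 × 15.7800 = 624.8251

624.825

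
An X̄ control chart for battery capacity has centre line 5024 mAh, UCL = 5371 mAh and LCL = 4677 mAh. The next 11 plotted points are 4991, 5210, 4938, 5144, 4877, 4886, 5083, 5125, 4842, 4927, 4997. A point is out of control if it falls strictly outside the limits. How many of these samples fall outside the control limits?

0

All 11 points lie within [4677, 5371].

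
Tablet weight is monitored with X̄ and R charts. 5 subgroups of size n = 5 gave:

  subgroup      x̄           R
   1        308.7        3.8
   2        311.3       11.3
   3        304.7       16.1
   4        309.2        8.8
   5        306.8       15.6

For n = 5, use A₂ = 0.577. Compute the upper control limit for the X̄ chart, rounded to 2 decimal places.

X̄̄ = (308.7 + 311.3 + 304.7 + 309.2 + 306.8) / 5 = 1540.7000 / 5 = 308.1400
R̄ = (3.8 + 11.3 + 16.1 + 8.8 + 15.6) / 5 = 55.6000 / 5 = 11.1200
UCL = X̄̄ + A₂·R̄ = 308.1400 + 0.577 × 11.1200 = 314.5562

314.56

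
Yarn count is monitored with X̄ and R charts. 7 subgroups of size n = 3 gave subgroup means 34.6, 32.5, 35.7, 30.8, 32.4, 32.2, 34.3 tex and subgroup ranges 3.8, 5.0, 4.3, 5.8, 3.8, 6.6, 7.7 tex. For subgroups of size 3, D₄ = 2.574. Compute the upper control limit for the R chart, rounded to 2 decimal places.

R̄ = (3.8 + 5.0 + 4.3 + 5.8 + 3.8 + 6.6 + 7.7) / 7 = 37.0000 / 7 = 5.2857
UCL_R = D₄·R̄ = 2.574 × 5.2857 = 13.6054

13.61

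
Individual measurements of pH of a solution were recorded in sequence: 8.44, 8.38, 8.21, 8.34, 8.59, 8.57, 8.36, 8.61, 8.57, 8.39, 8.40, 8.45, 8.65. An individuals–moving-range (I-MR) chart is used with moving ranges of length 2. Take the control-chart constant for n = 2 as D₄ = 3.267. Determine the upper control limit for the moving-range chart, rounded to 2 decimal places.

Moving ranges: 0.06, 0.17, 0.13, 0.25, 0.02, 0.21, 0.25, 0.04, 0.18, 0.01, 0.05, 0.20; M̄R̄ = 1.5700 / 12 = 0.1308
UCL_MR = D₄·M̄R̄ = 3.267 × 0.1308 = 0.4274

0.43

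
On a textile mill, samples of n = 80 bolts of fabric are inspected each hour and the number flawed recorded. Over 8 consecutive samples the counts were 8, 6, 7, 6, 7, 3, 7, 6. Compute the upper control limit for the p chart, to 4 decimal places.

p̄ = Σdᵢ / (k·n) = 50 / (8 × 80) = 0.07812
UCL = p̄ + 3·√(p̄(1−p̄)/n) = 0.07812 + 3 × √(0.07812×0.92188/80) = 0.07812 + 3 × 0.03000 = 0.16814

0.1681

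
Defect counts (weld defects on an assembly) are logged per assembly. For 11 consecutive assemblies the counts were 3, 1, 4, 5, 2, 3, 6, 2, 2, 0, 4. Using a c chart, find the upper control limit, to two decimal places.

8.03

c̄ = (3 + 1 + 4 + 5 + 2 + 3 + 6 + 2 + 2 + 0 + 4) / 11 = 32 / 11 = 2.9091
UCL = c̄ + 3√c̄ = 2.9091 + 3 × √2.9091 = 2.9091 + 3 × 1.7056 = 8.0259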